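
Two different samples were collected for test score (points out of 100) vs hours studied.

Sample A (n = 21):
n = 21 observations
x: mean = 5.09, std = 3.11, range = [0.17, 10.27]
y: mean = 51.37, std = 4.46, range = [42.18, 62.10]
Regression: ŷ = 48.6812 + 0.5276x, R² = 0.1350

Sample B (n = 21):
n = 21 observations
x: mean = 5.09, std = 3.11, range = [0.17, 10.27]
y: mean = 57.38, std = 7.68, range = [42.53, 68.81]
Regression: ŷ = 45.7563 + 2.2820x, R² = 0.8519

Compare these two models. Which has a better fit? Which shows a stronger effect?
Model B has the better fit (R² = 0.8519 vs 0.1350). Model B shows the stronger effect (|β₁| = 2.2820 vs 0.5276).

Model Comparison:

Fit — compare R²:
- Model A: R² = 0.1350 → 13.50% of variance in test score explained
- Model B: R² = 0.8519 → 85.19% of variance in test score explained
- 0.8519 > 0.1350 → Model B has the better fit

Strength of effect — compare |β₁|:
- Model A: β₁ = 0.5276 → predicted test score rises 0.5276 points per additional hour of study time
- Model B: β₁ = 2.2820 → predicted test score rises 2.2820 points per additional hour of study time
- |0.5276| < |2.2820| → Model B shows the stronger marginal effect

Note: A better fit (higher R²) doesn't necessarily mean a more important relationship.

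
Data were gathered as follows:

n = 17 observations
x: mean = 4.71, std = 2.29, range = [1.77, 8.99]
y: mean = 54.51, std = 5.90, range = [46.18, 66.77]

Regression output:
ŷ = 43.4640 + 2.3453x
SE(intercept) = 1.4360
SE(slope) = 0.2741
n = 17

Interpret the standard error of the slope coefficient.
SE(slope) = 0.2741 measures the uncertainty in the estimated slope. The coefficient is estimated precisely (SE/|β̂₁| = 11.7%).

SE(β̂₁) = s / √Sxx, where s is the residual standard deviation and Sxx = Σ(x − x̄)². It is the yardstick for how far β̂₁ = 2.3453 could plausibly be from the true slope.

Relative precision:
- SE / |β̂₁| = 0.2741 / 2.3453 = 11.7%
- Rule of thumb (under 20%: precise; 20% to under 50%: moderately precise; 50% or more: imprecise) → precise

Link to the t-test: t = β̂₁ / SE(β̂₁) = 2.3453 / 0.2741 = 8.5564, the statistic for H₀: β₁ = 0.

What drives SE(β̂₁): wider spread of x values → smaller SE; more residual scatter → larger SE; larger n (here n = 17) → smaller SE.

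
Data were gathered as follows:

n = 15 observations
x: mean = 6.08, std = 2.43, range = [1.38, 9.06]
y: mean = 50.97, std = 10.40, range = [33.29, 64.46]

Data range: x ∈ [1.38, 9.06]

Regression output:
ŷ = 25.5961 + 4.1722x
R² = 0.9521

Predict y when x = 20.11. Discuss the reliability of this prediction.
ŷ = 109.4990, but this is extrapolation (above the data range [1.38, 9.06]) and may be unreliable.

Prediction calculation:
ŷ = 25.5961 + 4.1722 × 20.11
ŷ = 109.4990

Reliability:
- Data range: x ∈ [1.38, 9.06]
- Prediction point: x = 20.11 is 11.05 units above the observed range → this is EXTRAPOLATION, not interpolation

Why that matters here:
- The standard error of prediction grows with (x − x̄)², and x = 20.11 is far from x̄ = 6.08
- The linear relationship may not hold outside the observed range

The R² = 0.9521 only validates the fit within [1.38, 9.06]; treat ŷ = 109.4990 with caution.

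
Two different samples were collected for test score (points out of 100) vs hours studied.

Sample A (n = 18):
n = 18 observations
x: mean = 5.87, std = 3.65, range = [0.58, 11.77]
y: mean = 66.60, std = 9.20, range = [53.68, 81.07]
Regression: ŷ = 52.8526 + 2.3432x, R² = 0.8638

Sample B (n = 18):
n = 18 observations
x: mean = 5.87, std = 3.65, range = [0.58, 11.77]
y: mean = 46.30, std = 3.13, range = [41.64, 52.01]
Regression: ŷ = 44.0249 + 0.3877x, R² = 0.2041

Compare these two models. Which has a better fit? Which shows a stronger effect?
Model A has the better fit (R² = 0.8638 vs 0.2041). Model A shows the stronger effect (|β₁| = 2.3432 vs 0.3877).

Model Comparison:

Which explains more variance? (R²)
- Model A: R² = 0.8638 → 86.38% of variance in test score explained
- Model B: R² = 0.2041 → 20.41% of variance in test score explained
- 0.8638 > 0.2041 → Model A has the better fit

Which has the larger per-hour effect? (|β₁|)
- Model A: β₁ = 2.3432 → predicted test score rises 2.3432 points per additional hour of study time
- Model B: β₁ = 0.3877 → predicted test score rises 0.3877 points per additional hour of study time
- |2.3432| > |0.3877| → Model A shows the stronger marginal effect

Notes:
- A steeper slope doesn't make a better model if the scatter around the line is large.
- R² measures how tightly points cluster around the line; β₁ measures how steep the line is — they answer different questions.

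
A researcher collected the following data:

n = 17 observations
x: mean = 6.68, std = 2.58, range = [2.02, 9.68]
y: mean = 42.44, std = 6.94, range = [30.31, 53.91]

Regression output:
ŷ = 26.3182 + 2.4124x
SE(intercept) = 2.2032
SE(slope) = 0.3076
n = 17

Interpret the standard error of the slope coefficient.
SE(β̂₁) = 0.3076 is the estimated standard deviation of the slope estimate across repeated samples; relative to β̂₁ = 2.4124 that is 12.8%, a precise estimate.

What SE measures:
- The standard error quantifies the sampling variability of the coefficient estimate
- It is the estimated standard deviation of β̂₁ across hypothetical repeated samples of the same size
- Smaller SE → more precise estimate

Relative precision:
- SE / |β̂₁| = 0.3076 / 2.4124 = 12.8%
- Rule of thumb (under 20%: precise; 20% to under 50%: moderately precise; 50% or more: imprecise) → precise

Link to interval estimation: a confidence interval for β₁ is β̂₁ ± t* × 0.3076, so SE sets the half-width per unit of t*.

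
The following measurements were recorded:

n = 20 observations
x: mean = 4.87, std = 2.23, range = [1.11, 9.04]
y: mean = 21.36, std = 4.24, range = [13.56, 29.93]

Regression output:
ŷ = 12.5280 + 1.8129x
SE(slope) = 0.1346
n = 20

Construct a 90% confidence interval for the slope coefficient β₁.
The 90% CI for β₁ is (1.5795, 2.0463)

Confidence interval for the slope:

The 90% CI for β₁ is: β̂₁ ± t*(α/2, n-2) × SE(β̂₁)

Step 1: Find critical t-value
- Confidence level = 0.9
- Degrees of freedom = n - 2 = 20 - 2 = 18
- t*(α/2, 18) = 1.7341

Step 2: Calculate margin of error
Margin = 1.7341 × 0.1346 = 0.2334

Step 3: Construct interval
CI = 1.8129 ± 0.2334
CI = (1.5795, 2.0463)

Interpretation: intervals built this way capture the true β₁ in 90% of repeated samples; here the plausible range for the per-unit effect of x on y is 1.5795 to 2.0463.
Since 0 is outside the interval, a two-sided test at α = 0.10 would reject H₀: β₁ = 0.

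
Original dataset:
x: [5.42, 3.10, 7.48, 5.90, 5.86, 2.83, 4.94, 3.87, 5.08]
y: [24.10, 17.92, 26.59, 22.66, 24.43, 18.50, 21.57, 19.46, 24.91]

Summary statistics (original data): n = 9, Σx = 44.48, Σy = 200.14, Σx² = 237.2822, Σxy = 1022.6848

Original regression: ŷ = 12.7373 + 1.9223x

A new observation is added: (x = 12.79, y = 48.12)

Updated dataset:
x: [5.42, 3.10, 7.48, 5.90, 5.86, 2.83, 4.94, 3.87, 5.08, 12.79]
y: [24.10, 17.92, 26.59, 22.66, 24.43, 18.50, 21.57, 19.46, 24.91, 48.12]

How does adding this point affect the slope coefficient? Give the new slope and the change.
New slope β₁ = 2.9686 versus 1.9223 before: a change of +1.0463 (+54.4%).

x = 12.79 lies well outside the original x-range [2.83, 7.48] (x̄ ≈ 4.94), so this observation has high leverage and can move the slope substantially.

Step 1: Update the sums with the new point (n goes from 9 to 10)
Σx  = 44.48 + 12.79 = 57.27
Σy  = 200.14 + 48.12 = 248.26
Σx² = 237.2822 + 12.79² = 237.2822 + 163.5841 = 400.8663
Σxy = 1022.6848 + 12.79×48.12 = 1022.6848 + 615.4548 = 1638.1396

Step 2: Recompute the slope with b₁ = (nΣxy − ΣxΣy) / (nΣx² − (Σx)²)
Numerator   = 10×1638.1396 − 57.27×248.26 = 16381.3960 − 14217.8502 = 2163.5458
Denominator = 10×400.8663 − 57.27² = 4008.6630 − 3279.8529 = 728.8101
b₁(new) = 2163.5458 / 728.8101 = 2.9686

(Same formula on the original sums: (9×1022.6848 − 44.48×200.14) / (9×237.2822 − 44.48²) = 301.9360 / 157.0694 = 1.9223, matching the given fit.)

Step 3: Change in slope
Δβ₁ = 2.9686 − 1.9223 = +1.0463
Relative change = +1.0463 / 1.9223 × 100% = +54.4%
→ the slope increases when the point is added.

A high-leverage point only changes the slope if it is off the original line; here y = 48.12 is above the original trend, so the slope increases.
In practice: check such a point for data-entry or measurement error.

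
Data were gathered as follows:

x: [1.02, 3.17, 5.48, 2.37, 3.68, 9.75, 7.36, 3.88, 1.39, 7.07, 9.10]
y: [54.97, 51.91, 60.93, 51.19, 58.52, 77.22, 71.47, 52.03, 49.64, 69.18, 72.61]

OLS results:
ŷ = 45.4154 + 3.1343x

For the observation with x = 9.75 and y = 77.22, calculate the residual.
Residual = 1.2452

The residual is the difference between the actual value and the predicted value:

Residual = y - ŷ

Step 1: Calculate predicted value
ŷ = 45.4154 + 3.1343 × 9.75
ŷ = 75.9748

Step 2: Calculate residual
Residual = 77.22 - 75.9748
Residual = 1.2452

Interpretation: the model underestimates the actual value by 1.2452 at this point (positive residual → observation lies above the fitted line).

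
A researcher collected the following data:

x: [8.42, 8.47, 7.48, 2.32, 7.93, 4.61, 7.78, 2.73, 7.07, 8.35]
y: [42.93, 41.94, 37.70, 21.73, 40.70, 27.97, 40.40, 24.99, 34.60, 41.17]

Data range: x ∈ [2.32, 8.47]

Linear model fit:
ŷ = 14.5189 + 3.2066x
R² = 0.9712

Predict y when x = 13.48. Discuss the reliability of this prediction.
ŷ = 57.7439, but this is extrapolation (above the data range [2.32, 8.47]) and may be unreliable.

Prediction calculation:
ŷ = 14.5189 + 3.2066 × 13.48
ŷ = 57.7439

Reliability:
- Data range: x ∈ [2.32, 8.47]
- Prediction point: x = 13.48 is 5.01 units above the observed range → this is EXTRAPOLATION, not interpolation

Why that matters here:
- The linear relationship may not hold outside the observed range
- The standard error of prediction grows with (x − x̄)², and x = 13.48 is far from x̄ = 6.52
- R² describes fit only over the sampled x values; it says nothing about behaviour beyond them

The R² = 0.9712 only validates the fit within [2.32, 8.47]; treat ŷ = 57.7439 with caution.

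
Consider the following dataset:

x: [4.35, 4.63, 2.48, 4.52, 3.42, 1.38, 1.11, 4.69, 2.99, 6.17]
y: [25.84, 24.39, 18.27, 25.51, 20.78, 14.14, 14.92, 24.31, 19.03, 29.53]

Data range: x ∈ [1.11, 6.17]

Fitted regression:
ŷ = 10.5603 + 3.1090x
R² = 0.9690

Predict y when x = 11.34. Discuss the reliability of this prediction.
ŷ = 45.8164, but this is extrapolation (above the data range [1.11, 6.17]) and may be unreliable.

Prediction calculation:
ŷ = 10.5603 + 3.1090 × 11.34
ŷ = 45.8164

Reliability:
- Data range: x ∈ [1.11, 6.17]
- Prediction point: x = 11.34 is 5.17 units above the observed range → this is EXTRAPOLATION, not interpolation

Why that matters here:
- There are no observations near this x to validate the fitted line there
- Real relationships often flatten, saturate, or turn nonlinear at extremes

The R² = 0.9690 only validates the fit within [1.11, 6.17]; treat ŷ = 45.8164 with caution.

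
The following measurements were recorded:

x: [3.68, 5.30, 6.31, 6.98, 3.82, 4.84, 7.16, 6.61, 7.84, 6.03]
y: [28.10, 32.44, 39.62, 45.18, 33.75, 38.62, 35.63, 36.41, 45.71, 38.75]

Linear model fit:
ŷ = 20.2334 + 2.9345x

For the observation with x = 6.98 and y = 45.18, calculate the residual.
Residual = 4.4638

The residual is the difference between the actual value and the predicted value:

Residual = y - ŷ

Step 1: Calculate predicted value
ŷ = 20.2334 + 2.9345 × 6.98
ŷ = 40.7162

Step 2: Calculate residual
Residual = 45.18 - 40.7162
Residual = 4.4638

The residual is positive, so the observed y = 45.18 sits above the regression line (the line underestimates it by 4.4638).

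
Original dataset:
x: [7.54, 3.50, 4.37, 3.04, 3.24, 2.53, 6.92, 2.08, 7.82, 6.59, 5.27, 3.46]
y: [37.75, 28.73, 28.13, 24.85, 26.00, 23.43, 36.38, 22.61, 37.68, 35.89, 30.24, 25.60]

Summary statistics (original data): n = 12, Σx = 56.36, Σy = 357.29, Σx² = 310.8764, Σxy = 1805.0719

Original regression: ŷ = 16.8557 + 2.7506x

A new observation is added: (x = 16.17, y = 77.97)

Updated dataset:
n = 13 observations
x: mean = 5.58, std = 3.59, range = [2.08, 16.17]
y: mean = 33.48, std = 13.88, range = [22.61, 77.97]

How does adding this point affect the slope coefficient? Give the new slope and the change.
Adding the point moves β₁ from 2.7506 to 3.8014, i.e. it increases by 1.0508 (+38.2%).

The new point has HIGH LEVERAGE: x = 16.17 is far from the original mean x̄ = 56.36/12 ≈ 4.70 (original range [2.08, 7.82]).

Step 1: Update the sums with the new point (n goes from 12 to 13)
Σx  = 56.36 + 16.17 = 72.53
Σy  = 357.29 + 77.97 = 435.26
Σx² = 310.8764 + 16.17² = 310.8764 + 261.4689 = 572.3453
Σxy = 1805.0719 + 16.17×77.97 = 1805.0719 + 1260.7749 = 3065.8468

Step 2: Recompute the slope with b₁ = (nΣxy − ΣxΣy) / (nΣx² − (Σx)²)
Numerator   = 13×3065.8468 − 72.53×435.26 = 39856.0084 − 31569.4078 = 8286.6006
Denominator = 13×572.3453 − 72.53² = 7440.4889 − 5260.6009 = 2179.8880
b₁(new) = 8286.6006 / 2179.8880 = 3.8014

(Same formula on the original sums: (12×1805.0719 − 56.36×357.29) / (12×310.8764 − 56.36²) = 1523.9984 / 554.0672 = 2.7506, matching the given fit.)

Step 3: Change in slope
Δβ₁ = 3.8014 − 2.7506 = +1.0508
Relative change = +1.0508 / 2.7506 × 100% = +38.2%
→ the slope increases when the point is added.

Because the point sits above the extension of the original line at a high-leverage x, it tilts the fit up.
In practice: check such a point for data-entry or measurement error.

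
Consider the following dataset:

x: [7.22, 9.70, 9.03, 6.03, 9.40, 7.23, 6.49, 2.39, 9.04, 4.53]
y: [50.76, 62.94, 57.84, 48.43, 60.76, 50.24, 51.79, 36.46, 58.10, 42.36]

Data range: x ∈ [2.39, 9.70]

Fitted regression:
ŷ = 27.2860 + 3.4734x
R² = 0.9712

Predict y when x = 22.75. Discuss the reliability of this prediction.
ŷ = 106.3059, but this is extrapolation (above the data range [2.39, 9.70]) and may be unreliable.

Prediction calculation:
ŷ = 27.2860 + 3.4734 × 22.75
ŷ = 106.3059

Reliability:
- Data range: x ∈ [2.39, 9.70]
- Prediction point: x = 22.75 is 13.05 units above the observed range → this is EXTRAPOLATION, not interpolation

Why that matters here:
- Real relationships often flatten, saturate, or turn nonlinear at extremes
- There are no observations near this x to validate the fitted line there

Report the number if required, but flag clearly that it is an extrapolation.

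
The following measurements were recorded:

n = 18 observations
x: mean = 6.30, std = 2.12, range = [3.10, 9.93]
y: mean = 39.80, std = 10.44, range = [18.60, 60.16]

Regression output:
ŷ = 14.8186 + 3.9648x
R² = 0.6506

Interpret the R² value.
R² = 0.6506 means 65.06% of the variation in y is explained by the linear relationship with x. This indicates a moderate fit.

R² (coefficient of determination) measures the proportion of variance in y explained by the regression model.

Here R² = 0.6506:
- Explained: 65.06% of the variation in y
- Unexplained (residual): 100% − 65.06% = 34.94%
- Rule of thumb (below 0.3 weak; 0.3 to below 0.7 moderate; 0.7 and above strong) → moderate

Note: R² says nothing about causation, and a high R² does not by itself mean the linear form is appropriate — check the residuals.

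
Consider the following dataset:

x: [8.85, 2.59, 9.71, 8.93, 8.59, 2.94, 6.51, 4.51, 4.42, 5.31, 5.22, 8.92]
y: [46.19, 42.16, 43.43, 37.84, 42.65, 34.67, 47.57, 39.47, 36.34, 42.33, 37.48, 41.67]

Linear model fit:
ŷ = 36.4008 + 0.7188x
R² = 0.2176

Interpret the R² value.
About 21.76% of the variability in y is accounted for by the regression on x (R² = 0.2176) — a weak linear fit.

R² = 1 − SS_res/SS_tot compares the residual scatter to the total scatter of y about its mean.

Here R² = 0.2176:
- Explained: 21.76% of the variation in y
- Unexplained (residual): 100% − 21.76% = 78.24%
- Rule of thumb (below 0.3 weak; 0.3 to below 0.7 moderate; 0.7 and above strong) → weak

Note: R² never decreases when predictors are added, so it should not be used alone to compare models of different size.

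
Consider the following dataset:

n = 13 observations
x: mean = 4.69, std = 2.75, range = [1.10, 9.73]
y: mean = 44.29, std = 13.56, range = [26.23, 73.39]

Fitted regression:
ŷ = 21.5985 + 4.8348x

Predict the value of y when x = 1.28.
ŷ = 27.7870

To predict y for x = 1.28, substitute into the regression equation:

ŷ = 21.5985 + 4.8348 × 1.28
ŷ = 21.5985 + 6.1885
ŷ = 27.7870

This is a point prediction; actual observations scatter around it by roughly the residual standard deviation.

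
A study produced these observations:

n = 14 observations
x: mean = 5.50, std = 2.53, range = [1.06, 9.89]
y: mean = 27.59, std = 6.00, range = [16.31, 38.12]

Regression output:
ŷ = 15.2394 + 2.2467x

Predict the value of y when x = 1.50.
ŷ = 18.6095

To predict y for x = 1.50, substitute into the regression equation:

ŷ = 15.2394 + 2.2467 × 1.50
ŷ = 15.2394 + 3.3701
ŷ = 18.6095

This is a point prediction; actual observations scatter around it by roughly the residual standard deviation.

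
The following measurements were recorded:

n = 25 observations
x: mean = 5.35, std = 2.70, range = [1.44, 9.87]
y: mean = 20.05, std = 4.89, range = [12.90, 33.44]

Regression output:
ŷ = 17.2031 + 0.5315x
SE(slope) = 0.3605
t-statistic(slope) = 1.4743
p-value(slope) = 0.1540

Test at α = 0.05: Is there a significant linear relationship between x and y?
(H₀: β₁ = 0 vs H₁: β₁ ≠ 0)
p-value = 0.1540 ≥ α = 0.05, so we fail to reject H₀. The relationship is not significant.

Hypothesis test for the slope coefficient:

H₀: β₁ = 0 (no linear relationship)
H₁: β₁ ≠ 0 (linear relationship exists)

Test statistic: t = β̂₁ / SE(β̂₁) = 0.5315 / 0.3605 = 1.4743

With df = 23, the two-sided p-value for |t| = 1.4743 is 0.1540.

Decision rule: reject H₀ if p-value < α.
p-value = 0.1540 ≥ α = 0.05 → fail to reject H₀.

There is not sufficient evidence at the 5% significance level to conclude that a linear relationship exists between x and y.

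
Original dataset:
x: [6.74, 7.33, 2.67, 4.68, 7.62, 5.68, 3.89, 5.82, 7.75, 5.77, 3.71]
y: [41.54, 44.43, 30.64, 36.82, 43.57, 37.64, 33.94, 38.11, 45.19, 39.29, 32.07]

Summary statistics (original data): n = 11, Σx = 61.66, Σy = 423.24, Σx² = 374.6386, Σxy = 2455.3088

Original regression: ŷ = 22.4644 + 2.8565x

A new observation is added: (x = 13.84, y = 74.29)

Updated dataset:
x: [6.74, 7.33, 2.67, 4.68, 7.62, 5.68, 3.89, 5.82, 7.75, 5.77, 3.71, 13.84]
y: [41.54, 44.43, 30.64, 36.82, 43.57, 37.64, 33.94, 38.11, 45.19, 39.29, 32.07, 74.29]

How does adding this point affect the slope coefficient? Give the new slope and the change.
Adding the point moves β₁ from 2.8565 to 3.8742, i.e. it increases by 1.0177 (+35.6%).

x = 13.84 lies well outside the original x-range [2.67, 7.75] (x̄ ≈ 5.61), so this observation has high leverage and can move the slope substantially.

Step 1: Update the sums with the new point (n goes from 11 to 12)
Σx  = 61.66 + 13.84 = 75.50
Σy  = 423.24 + 74.29 = 497.53
Σx² = 374.6386 + 13.84² = 374.6386 + 191.5456 = 566.1842
Σxy = 2455.3088 + 13.84×74.29 = 2455.3088 + 1028.1736 = 3483.4824

Step 2: Recompute the slope with b₁ = (nΣxy − ΣxΣy) / (nΣx² − (Σx)²)
Numerator   = 12×3483.4824 − 75.50×497.53 = 41801.7888 − 37563.5150 = 4238.2738
Denominator = 12×566.1842 − 75.50² = 6794.2104 − 5700.2500 = 1093.9604
b₁(new) = 4238.2738 / 1093.9604 = 3.8742

(Same formula on the original sums: (11×2455.3088 − 61.66×423.24) / (11×374.6386 − 61.66²) = 911.4184 / 319.0690 = 2.8565, matching the given fit.)

Step 3: Change in slope
Δβ₁ = 3.8742 − 2.8565 = +1.0177
Relative change = +1.0177 / 2.8565 × 100% = +35.6%
→ the slope increases when the point is added.

Because the point sits above the extension of the original line at a high-leverage x, it tilts the fit up.
In practice: check such a point for data-entry or measurement error.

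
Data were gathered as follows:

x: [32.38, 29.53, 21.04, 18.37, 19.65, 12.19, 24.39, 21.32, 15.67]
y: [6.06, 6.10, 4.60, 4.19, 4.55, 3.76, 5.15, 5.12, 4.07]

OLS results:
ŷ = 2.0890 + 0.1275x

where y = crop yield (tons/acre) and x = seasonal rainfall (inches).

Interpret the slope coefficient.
On average, crop yield is about 0.1275 tons/acre higher for every extra inch of rainfall.

The slope β₁ = 0.1275 gives the rate at which the fitted crop yield changes with rainfall.

Interpretation:
- Rainfall up by 1 inch → predicted crop yield increases by 0.1275 tons/acre
- This is a linear approximation: the same per-unit change is assumed across the whole observed x range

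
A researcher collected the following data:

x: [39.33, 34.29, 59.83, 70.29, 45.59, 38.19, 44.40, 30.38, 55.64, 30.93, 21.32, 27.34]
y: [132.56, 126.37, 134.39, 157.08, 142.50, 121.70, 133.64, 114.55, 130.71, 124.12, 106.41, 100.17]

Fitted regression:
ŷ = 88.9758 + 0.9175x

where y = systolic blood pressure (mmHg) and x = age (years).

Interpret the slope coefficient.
For each additional year of age, predicted blood pressure increases by approximately 0.9175 mmHg.

β₁ = 0.9175 is the change in predicted blood pressure (mmHg) per additional year of age.

Interpretation:
- Age up by 1 year → predicted blood pressure increases by 0.9175 mmHg
- The effect is assumed constant over the observed range of x (linearity)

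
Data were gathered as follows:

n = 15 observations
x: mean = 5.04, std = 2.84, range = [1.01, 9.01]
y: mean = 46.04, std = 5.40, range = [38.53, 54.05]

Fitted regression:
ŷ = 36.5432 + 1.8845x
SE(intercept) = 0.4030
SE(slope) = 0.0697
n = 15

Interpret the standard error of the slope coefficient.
SE(slope) = 0.0697 measures the uncertainty in the estimated slope. The coefficient is estimated precisely (SE/|β̂₁| = 3.7%).

What SE measures:
- The standard error quantifies the sampling variability of the coefficient estimate
- It is the estimated standard deviation of β̂₁ across hypothetical repeated samples of the same size
- Smaller SE → more precise estimate

Relative precision:
- SE / |β̂₁| = 0.0697 / 1.8845 = 3.7%
- Rule of thumb (under 20%: precise; 20% to under 50%: moderately precise; 50% or more: imprecise) → precise

Rough 95% range (±2 SE): 1.8845 ± 0.1394 → (1.7451, 2.0239).

What drives SE(β̂₁): more residual scatter → larger SE; larger n (here n = 15) → smaller SE.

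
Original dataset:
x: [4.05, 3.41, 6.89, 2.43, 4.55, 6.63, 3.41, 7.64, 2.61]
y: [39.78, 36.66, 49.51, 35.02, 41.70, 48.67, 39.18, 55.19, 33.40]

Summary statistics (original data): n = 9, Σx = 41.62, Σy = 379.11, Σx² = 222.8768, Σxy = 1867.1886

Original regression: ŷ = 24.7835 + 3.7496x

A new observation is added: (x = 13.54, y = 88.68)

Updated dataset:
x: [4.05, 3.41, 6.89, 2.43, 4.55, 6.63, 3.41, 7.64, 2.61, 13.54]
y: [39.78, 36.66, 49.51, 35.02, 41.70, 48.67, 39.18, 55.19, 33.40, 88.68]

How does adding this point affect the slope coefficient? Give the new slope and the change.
Adding the point moves β₁ from 3.7496 to 4.7828, i.e. it increases by 1.0332 (+27.6%).

The new point has HIGH LEVERAGE: x = 13.54 is far from the original mean x̄ = 41.62/9 ≈ 4.62 (original range [2.43, 7.64]).

Step 1: Update the sums with the new point (n goes from 9 to 10)
Σx  = 41.62 + 13.54 = 55.16
Σy  = 379.11 + 88.68 = 467.79
Σx² = 222.8768 + 13.54² = 222.8768 + 183.3316 = 406.2084
Σxy = 1867.1886 + 13.54×88.68 = 1867.1886 + 1200.7272 = 3067.9158

Step 2: Recompute the slope with b₁ = (nΣxy − ΣxΣy) / (nΣx² − (Σx)²)
Numerator   = 10×3067.9158 − 55.16×467.79 = 30679.1580 − 25803.2964 = 4875.8616
Denominator = 10×406.2084 − 55.16² = 4062.0840 − 3042.6256 = 1019.4584
b₁(new) = 4875.8616 / 1019.4584 = 4.7828

(Same formula on the original sums: (9×1867.1886 − 41.62×379.11) / (9×222.8768 − 41.62²) = 1026.1392 / 273.6668 = 3.7496, matching the given fit.)

Step 3: Change in slope
Δβ₁ = 4.7828 − 3.7496 = +1.0332
Relative change = +1.0332 / 3.7496 × 100% = +27.6%
→ the slope increases when the point is added.

A high-leverage point only changes the slope if it is off the original line; here y = 88.68 is above the original trend, so the slope increases.
In practice: refit with and without it and report both if conclusions differ; examine leverage (hᵢ) and Cook's distance rather than deleting it automatically.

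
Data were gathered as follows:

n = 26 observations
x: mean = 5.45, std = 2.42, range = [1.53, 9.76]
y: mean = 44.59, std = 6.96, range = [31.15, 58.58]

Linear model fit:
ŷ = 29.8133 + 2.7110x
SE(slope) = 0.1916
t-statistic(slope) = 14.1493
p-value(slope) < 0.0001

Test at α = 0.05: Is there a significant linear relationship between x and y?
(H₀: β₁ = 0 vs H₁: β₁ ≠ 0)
Reject H₀: p-value < 0.0001 < α = 0.05. The linear relationship is significant at the 5% level.

Hypothesis test for the slope coefficient:

H₀: β₁ = 0 (no linear relationship)
H₁: β₁ ≠ 0 (linear relationship exists)

Test statistic: t = β̂₁ / SE(β̂₁) = 2.7110 / 0.1916 = 14.1493

The p-value (<0.0001) is the probability, under H₀, of a t-statistic at least as extreme as |t| = 14.1493 (two-sided, df = n − 2 = 24).

Decision rule: reject H₀ if p-value < α.
p-value < 0.0001 < α = 0.05 → reject H₀.

Conclusion: the linear association between x and y is significant at the 5% level.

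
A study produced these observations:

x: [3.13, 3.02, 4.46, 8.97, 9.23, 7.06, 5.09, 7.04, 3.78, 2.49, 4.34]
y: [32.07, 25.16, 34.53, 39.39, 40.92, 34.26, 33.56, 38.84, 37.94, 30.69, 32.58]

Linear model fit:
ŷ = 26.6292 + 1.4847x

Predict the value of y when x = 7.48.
ŷ = 37.7348

Plug x = 7.48 into the fitted line:

ŷ = 26.6292 + 1.4847 × 7.48
ŷ = 26.6292 + 11.1056
ŷ = 37.7348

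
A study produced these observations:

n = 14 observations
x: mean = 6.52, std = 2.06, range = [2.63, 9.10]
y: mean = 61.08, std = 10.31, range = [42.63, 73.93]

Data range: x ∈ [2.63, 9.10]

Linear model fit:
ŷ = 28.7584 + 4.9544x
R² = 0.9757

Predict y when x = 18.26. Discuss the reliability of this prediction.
ŷ = 119.2257 (extrapolation — x = 18.26 lies outside [2.63, 9.10], so reliability is low).

Prediction calculation:
ŷ = 28.7584 + 4.9544 × 18.26
ŷ = 119.2257

Reliability:
- Data range: x ∈ [2.63, 9.10]
- Prediction point: x = 18.26 is 9.16 units above the observed range → this is EXTRAPOLATION, not interpolation

Why that matters here:
- R² describes fit only over the sampled x values; it says nothing about behaviour beyond them
- The linear relationship may not hold outside the observed range

A defensible statement: 'if the linear trend continued to x = 18.26, y would be about 119.2257' — the premise is untested.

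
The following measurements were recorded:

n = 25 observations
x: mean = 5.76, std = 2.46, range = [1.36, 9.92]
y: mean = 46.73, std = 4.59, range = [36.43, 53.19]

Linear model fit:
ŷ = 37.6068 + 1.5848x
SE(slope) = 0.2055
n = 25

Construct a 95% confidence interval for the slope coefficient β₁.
The 95% CI for β₁ is (1.1597, 2.0099)

Confidence interval for the slope:

The 95% CI for β₁ is: β̂₁ ± t*(α/2, n-2) × SE(β̂₁)

Step 1: Find critical t-value
- Confidence level = 0.95
- Degrees of freedom = n - 2 = 25 - 2 = 23
- t*(α/2, 23) = 2.0687

Step 2: Calculate margin of error
Margin = 2.0687 × 0.2055 = 0.4251

Step 3: Construct interval
CI = 1.5848 ± 0.4251
CI = (1.1597, 2.0099)

Interpretation: intervals built this way capture the true β₁ in 95% of repeated samples; here the plausible range for the per-unit effect of x on y is 1.1597 to 2.0099.
Both endpoints are positive, so the data support a genuinely positive slope at this confidence level.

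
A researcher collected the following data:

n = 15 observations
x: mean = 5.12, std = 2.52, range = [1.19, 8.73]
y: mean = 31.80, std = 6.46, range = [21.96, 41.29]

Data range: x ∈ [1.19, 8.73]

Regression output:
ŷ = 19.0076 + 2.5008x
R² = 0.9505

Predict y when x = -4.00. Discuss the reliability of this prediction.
ŷ = 9.0044, but this is extrapolation (below the data range [1.19, 8.73]) and may be unreliable.

Prediction calculation:
ŷ = 19.0076 + 2.5008 × (-4.00)
ŷ = 9.0044

Reliability:
- Data range: x ∈ [1.19, 8.73]
- Prediction point: x = -4.00 is 5.19 units below the observed range → this is EXTRAPOLATION, not interpolation

Why that matters here:
- Real relationships often flatten, saturate, or turn nonlinear at extremes
- The standard error of prediction grows with (x − x̄)², and x = -4.00 is far from x̄ = 5.12

A defensible statement: 'if the linear trend continued to x = -4.00, y would be about 9.0044' — the premise is untested.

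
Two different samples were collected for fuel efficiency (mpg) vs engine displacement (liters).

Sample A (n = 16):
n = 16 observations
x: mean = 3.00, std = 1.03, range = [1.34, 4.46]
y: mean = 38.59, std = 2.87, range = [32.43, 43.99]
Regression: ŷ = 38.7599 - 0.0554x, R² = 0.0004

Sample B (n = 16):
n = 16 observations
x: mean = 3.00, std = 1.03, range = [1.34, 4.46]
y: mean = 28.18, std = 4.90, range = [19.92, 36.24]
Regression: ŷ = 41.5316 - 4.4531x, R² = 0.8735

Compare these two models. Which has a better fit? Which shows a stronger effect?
Model B has the better fit (R² = 0.8735 vs 0.0004). Model B shows the stronger effect (|β₁| = 4.4531 vs 0.0554).

Model Comparison:

Which explains more variance? (R²)
- Model A: R² = 0.0004 → 0.04% of variance in fuel efficiency explained
- Model B: R² = 0.8735 → 87.35% of variance in fuel efficiency explained
- 0.8735 > 0.0004 → Model B has the better fit

Which has the larger per-liter effect? (|β₁|)
- Model A: β₁ = -0.0554 → predicted fuel efficiency falls 0.0554 mpg per additional liter of engine displacement
- Model B: β₁ = -4.4531 → predicted fuel efficiency falls 4.4531 mpg per additional liter of engine displacement
- |-0.0554| < |-4.4531| → Model B shows the stronger marginal effect

Note: A steeper slope doesn't make a better model if the scatter around the line is large.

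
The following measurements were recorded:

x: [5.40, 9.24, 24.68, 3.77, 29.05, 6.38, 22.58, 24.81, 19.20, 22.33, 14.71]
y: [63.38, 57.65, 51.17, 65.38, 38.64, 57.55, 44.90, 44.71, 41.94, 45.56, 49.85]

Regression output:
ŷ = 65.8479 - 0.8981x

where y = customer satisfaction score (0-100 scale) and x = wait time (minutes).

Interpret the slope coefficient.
For each additional minute of wait time, predicted satisfaction score decreases by approximately 0.8981 points.

The slope β₁ = -0.8981 gives the rate at which the fitted satisfaction score changes with wait time.

Interpretation:
- Wait time up by 1 minute → predicted satisfaction score decreases by 0.8981 points
- This is a linear approximation: the same per-unit change is assumed across the whole observed x range

The intercept β₀ = 65.8479 is the predicted satisfaction score when wait time = 0; since the smallest observed x is 3.77, this is an extrapolation and mainly anchors the line.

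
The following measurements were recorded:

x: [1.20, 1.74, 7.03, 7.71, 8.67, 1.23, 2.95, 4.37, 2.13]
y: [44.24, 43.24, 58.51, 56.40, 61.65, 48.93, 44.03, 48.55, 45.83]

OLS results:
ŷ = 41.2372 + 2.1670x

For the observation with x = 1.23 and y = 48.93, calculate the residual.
Residual = 5.0274

The residual is the difference between the actual value and the predicted value:

Residual = y - ŷ

Step 1: Calculate predicted value
ŷ = 41.2372 + 2.1670 × 1.23
ŷ = 43.9026

Step 2: Calculate residual
Residual = 48.93 - 43.9026
Residual = 5.0274

Interpretation: the model underestimates the actual value by 5.0274 at this point (positive residual → observation lies above the fitted line).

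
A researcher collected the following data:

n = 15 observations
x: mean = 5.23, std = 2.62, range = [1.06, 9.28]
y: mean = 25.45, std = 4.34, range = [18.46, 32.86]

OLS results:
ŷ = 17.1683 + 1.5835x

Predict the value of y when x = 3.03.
ŷ = 21.9663

x = 3.03 lies inside the observed range [1.06, 9.28], so the fitted equation applies directly:

ŷ = 17.1683 + 1.5835 × 3.03
ŷ = 17.1683 + 4.7980
ŷ = 21.9663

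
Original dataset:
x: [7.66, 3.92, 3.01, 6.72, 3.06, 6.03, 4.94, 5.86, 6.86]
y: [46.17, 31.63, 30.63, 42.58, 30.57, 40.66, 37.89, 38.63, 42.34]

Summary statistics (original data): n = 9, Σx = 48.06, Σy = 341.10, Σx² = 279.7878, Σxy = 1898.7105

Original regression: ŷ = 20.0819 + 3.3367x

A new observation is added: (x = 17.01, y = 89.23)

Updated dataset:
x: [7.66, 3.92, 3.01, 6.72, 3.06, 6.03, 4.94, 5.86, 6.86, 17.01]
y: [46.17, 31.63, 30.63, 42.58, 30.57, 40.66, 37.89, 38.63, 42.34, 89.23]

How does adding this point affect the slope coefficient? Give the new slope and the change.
New slope β₁ = 4.2298 versus 3.3367 before: a change of +0.8931 (+26.8%).

The new point has HIGH LEVERAGE: x = 17.01 is far from the original mean x̄ = 48.06/9 ≈ 5.34 (original range [3.01, 7.66]).

Step 1: Update the sums with the new point (n goes from 9 to 10)
Σx  = 48.06 + 17.01 = 65.07
Σy  = 341.10 + 89.23 = 430.33
Σx² = 279.7878 + 17.01² = 279.7878 + 289.3401 = 569.1279
Σxy = 1898.7105 + 17.01×89.23 = 1898.7105 + 1517.8023 = 3416.5128

Step 2: Recompute the slope with b₁ = (nΣxy − ΣxΣy) / (nΣx² − (Σx)²)
Numerator   = 10×3416.5128 − 65.07×430.33 = 34165.1280 − 28001.5731 = 6163.5549
Denominator = 10×569.1279 − 65.07² = 5691.2790 − 4234.1049 = 1457.1741
b₁(new) = 6163.5549 / 1457.1741 = 4.2298

(Same formula on the original sums: (9×1898.7105 − 48.06×341.10) / (9×279.7878 − 48.06²) = 695.1285 / 208.3266 = 3.3367, matching the given fit.)

Step 3: Change in slope
Δβ₁ = 4.2298 − 3.3367 = +0.8931
Relative change = +0.8931 / 3.3367 × 100% = +26.8%
→ the slope increases when the point is added.

A high-leverage point only changes the slope if it is off the original line; here y = 89.23 is above the original trend, so the slope increases.
In practice: check such a point for data-entry or measurement error; refit with and without it and report both if conclusions differ.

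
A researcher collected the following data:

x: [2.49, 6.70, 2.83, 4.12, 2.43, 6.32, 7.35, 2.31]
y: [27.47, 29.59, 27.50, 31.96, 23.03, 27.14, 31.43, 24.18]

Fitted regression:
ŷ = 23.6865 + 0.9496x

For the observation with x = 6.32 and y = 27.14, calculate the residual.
Residual = -2.5480

The residual is the difference between the actual value and the predicted value:

Residual = y - ŷ

Step 1: Calculate predicted value
ŷ = 23.6865 + 0.9496 × 6.32
ŷ = 29.6880

Step 2: Calculate residual
Residual = 27.14 - 29.6880
Residual = -2.5480

Sign check: y < ŷ, so the point is below the line and the fit overestimates here.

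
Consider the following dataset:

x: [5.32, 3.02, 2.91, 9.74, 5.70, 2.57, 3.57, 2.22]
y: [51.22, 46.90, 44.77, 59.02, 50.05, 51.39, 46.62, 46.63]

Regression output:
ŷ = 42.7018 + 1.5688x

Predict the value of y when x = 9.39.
ŷ = 57.4328

x = 9.39 lies inside the observed range [2.22, 9.74], so the fitted equation applies directly:

ŷ = 42.7018 + 1.5688 × 9.39
ŷ = 42.7018 + 14.7310
ŷ = 57.4328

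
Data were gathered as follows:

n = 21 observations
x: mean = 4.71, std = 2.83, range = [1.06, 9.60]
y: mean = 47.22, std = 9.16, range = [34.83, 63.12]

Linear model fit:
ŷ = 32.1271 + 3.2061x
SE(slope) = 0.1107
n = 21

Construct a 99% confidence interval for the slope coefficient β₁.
The 99% CI for β₁ is (2.8894, 3.5228)

Confidence interval for the slope:

The 99% CI for β₁ is: β̂₁ ± t*(α/2, n-2) × SE(β̂₁)

Step 1: Find critical t-value
- Confidence level = 0.99
- Degrees of freedom = n - 2 = 21 - 2 = 19
- t*(α/2, 19) = 2.8609

Step 2: Calculate margin of error
Margin = 2.8609 × 0.1107 = 0.3167

Step 3: Construct interval
CI = 3.2061 ± 0.3167
CI = (2.8894, 3.5228)

Interpretation: each one-unit increase in x is associated with a change in mean y of between 2.8894 and 3.5228, with 99% confidence.
Both endpoints are positive, so the data support a genuinely positive slope at this confidence level.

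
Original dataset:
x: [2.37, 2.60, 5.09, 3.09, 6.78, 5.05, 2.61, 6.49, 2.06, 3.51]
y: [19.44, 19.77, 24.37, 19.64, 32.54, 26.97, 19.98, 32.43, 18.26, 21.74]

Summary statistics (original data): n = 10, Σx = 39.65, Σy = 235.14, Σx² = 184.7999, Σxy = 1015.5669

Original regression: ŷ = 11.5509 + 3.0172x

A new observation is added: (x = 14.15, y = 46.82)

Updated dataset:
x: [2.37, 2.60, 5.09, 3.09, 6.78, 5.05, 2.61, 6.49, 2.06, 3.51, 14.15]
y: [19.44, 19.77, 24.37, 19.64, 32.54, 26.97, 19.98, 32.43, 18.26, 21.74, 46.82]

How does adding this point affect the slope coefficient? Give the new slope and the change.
The slope changes from 3.0172 to 2.4532 (change of -0.5640, or -18.7%).

x = 14.15 lies well outside the original x-range [2.06, 6.78] (x̄ ≈ 3.97), so this observation has high leverage and can move the slope substantially.

Step 1: Update the sums with the new point (n goes from 10 to 11)
Σx  = 39.65 + 14.15 = 53.80
Σy  = 235.14 + 46.82 = 281.96
Σx² = 184.7999 + 14.15² = 184.7999 + 200.2225 = 385.0224
Σxy = 1015.5669 + 14.15×46.82 = 1015.5669 + 662.5030 = 1678.0699

Step 2: Recompute the slope with b₁ = (nΣxy − ΣxΣy) / (nΣx² − (Σx)²)
Numerator   = 11×1678.0699 − 53.80×281.96 = 18458.7689 − 15169.4480 = 3289.3209
Denominator = 11×385.0224 − 53.80² = 4235.2464 − 2894.4400 = 1340.8064
b₁(new) = 3289.3209 / 1340.8064 = 2.4532

(Same formula on the original sums: (10×1015.5669 − 39.65×235.14) / (10×184.7999 − 39.65²) = 832.3680 / 275.8765 = 3.0172, matching the given fit.)

Step 3: Change in slope
Δβ₁ = 2.4532 − 3.0172 = -0.5640
Relative change = -0.5640 / 3.0172 × 100% = -18.7%
→ the slope decreases when the point is added.

A high-leverage point only changes the slope if it is off the original line; here y = 46.82 is below the original trend, so the slope decreases.
In practice: refit with and without it and report both if conclusions differ.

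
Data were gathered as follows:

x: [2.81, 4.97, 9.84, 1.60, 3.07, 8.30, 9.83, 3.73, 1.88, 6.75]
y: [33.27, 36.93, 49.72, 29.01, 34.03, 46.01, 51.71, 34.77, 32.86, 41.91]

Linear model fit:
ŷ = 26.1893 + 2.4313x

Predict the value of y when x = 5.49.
ŷ = 39.5371

x = 5.49 lies inside the observed range [1.60, 9.84], so the fitted equation applies directly:

ŷ = 26.1893 + 2.4313 × 5.49
ŷ = 26.1893 + 13.3478
ŷ = 39.5371

This is the fitted mean response at that x — an individual observation would come with a wider prediction interval.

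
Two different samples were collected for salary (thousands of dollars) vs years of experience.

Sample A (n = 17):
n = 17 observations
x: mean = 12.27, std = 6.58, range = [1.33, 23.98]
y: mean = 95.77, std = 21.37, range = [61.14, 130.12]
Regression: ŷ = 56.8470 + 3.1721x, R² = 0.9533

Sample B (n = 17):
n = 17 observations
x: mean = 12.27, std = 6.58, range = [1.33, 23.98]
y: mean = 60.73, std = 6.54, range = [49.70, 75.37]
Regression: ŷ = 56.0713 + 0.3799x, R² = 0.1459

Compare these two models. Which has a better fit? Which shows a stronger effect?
Model A has the better fit (R² = 0.9533 vs 0.1459). Model A shows the stronger effect (|β₁| = 3.1721 vs 0.3799).

Model Comparison:

Fit — compare R²:
- Model A: R² = 0.9533 → 95.33% of variance in salary explained
- Model B: R² = 0.1459 → 14.59% of variance in salary explained
- 0.9533 > 0.1459 → Model A has the better fit

Strength of effect — compare |β₁|:
- Model A: β₁ = 3.1721 → predicted salary rises 3.1721 thousand dollars per additional year of experience
- Model B: β₁ = 0.3799 → predicted salary rises 0.3799 thousand dollars per additional year of experience
- |3.1721| > |0.3799| → Model A shows the stronger marginal effect

Note: A steeper slope doesn't make a better model if the scatter around the line is large.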